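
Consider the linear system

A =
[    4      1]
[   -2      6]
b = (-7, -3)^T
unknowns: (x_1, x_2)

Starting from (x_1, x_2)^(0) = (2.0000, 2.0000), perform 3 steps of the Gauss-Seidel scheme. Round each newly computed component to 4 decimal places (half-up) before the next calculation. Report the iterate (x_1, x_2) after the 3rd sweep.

Iteration 1:
  x_1 = (-7 - (1)·2.0000) / (4) = -2.2500
  x_2 = (-3 - (-2)·-2.2500) / (6) = -1.2500
Iteration 2:
  x_1 = (-7 - (1)·-1.2500) / (4) = -1.4375
  x_2 = (-3 - (-2)·-1.4375) / (6) = -0.9792
Iteration 3:
  x_1 = (-7 - (1)·-0.9792) / (4) = -1.5052
  x_2 = (-3 - (-2)·-1.5052) / (6) = -1.0017

(-1.5052, -1.0017)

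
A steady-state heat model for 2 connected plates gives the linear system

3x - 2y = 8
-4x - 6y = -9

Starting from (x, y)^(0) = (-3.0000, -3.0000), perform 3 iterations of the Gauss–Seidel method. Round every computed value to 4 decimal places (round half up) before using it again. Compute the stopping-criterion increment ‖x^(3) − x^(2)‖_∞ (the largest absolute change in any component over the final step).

Iteration 1:
  x = (8 - (-2)·-3.0000) / (3) = 0.6667
  y = (-9 - (-4)·0.6667) / (-6) = 1.0555
Iteration 2:
  x = (8 - (-2)·1.0555) / (3) = 3.3703
  y = (-9 - (-4)·3.3703) / (-6) = -0.7469
Iteration 3:
  x = (8 - (-2)·-0.7469) / (3) = 2.1687
  y = (-9 - (-4)·2.1687) / (-6) = 0.0542
Change: (-1.2016, 0.8011) → max |·| = 1.2016

1.2016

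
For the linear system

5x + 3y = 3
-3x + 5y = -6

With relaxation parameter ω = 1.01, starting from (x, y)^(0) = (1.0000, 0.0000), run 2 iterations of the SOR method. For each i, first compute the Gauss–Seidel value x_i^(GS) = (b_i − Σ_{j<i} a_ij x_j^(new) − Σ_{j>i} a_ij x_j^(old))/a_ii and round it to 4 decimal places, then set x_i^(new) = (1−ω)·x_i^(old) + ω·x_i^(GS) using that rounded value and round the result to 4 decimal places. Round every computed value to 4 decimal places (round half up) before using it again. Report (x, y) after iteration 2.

(1.1156, -0.5274)

Iteration 1:
  x: GS value = (3 - (3)·0.0000) / (5) = 0.6000;  x ← (1−ω)·1.0000 + ω·0.6000 = 0.5960
  y: GS value = (-6 - (-3)·0.5960) / (5) = -0.8424;  y ← (1−ω)·0.0000 + ω·-0.8424 = -0.8508
Iteration 2:
  x: GS value = (3 - (3)·-0.8508) / (5) = 1.1105;  x ← (1−ω)·0.5960 + ω·1.1105 = 1.1156
  y: GS value = (-6 - (-3)·1.1156) / (5) = -0.5306;  y ← (1−ω)·-0.8508 + ω·-0.5306 = -0.5274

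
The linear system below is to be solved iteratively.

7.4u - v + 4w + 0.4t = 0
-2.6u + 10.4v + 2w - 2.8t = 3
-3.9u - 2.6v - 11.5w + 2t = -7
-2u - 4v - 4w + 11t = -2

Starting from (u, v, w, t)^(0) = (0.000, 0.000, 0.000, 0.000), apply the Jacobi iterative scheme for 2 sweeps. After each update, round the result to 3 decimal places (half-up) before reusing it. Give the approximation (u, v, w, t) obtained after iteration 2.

Iteration 1:
  u = (0 - (-1)·0.000 - (4)·0.000 - (0.4)·0.000) / (7.4) = 0.000
  v = (3 - (-2.6)·0.000 - (2)·0.000 - (-2.8)·0.000) / (10.4) = 0.288
  w = (-7 - (-3.9)·0.000 - (-2.6)·0.000 - (2)·0.000) / (-11.5) = 0.609
  t = (-2 - (-2)·0.000 - (-4)·0.000 - (-4)·0.000) / (11) = -0.182
Iteration 2:
  u = (0 - (-1)·0.288 - (4)·0.609 - (0.4)·-0.182) / (7.4) = -0.280
  v = (3 - (-2.6)·0.000 - (2)·0.609 - (-2.8)·-0.182) / (10.4) = 0.122
  w = (-7 - (-3.9)·0.000 - (-2.6)·0.288 - (2)·-0.182) / (-11.5) = 0.512
  t = (-2 - (-2)·0.000 - (-4)·0.288 - (-4)·0.609) / (11) = 0.144

(-0.280, 0.122, 0.512, 0.144)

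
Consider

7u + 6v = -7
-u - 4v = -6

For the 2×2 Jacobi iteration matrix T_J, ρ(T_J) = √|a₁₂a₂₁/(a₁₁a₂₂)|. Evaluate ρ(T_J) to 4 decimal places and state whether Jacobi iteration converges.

0.4629

a₁₂a₂₁/(a₁₁a₂₂) = (6)·(-1) / ((7)·(-4)) = 0.214286
ρ = √|0.214286| = √0.214286 = 0.4629
ρ < 1, so Jacobi converges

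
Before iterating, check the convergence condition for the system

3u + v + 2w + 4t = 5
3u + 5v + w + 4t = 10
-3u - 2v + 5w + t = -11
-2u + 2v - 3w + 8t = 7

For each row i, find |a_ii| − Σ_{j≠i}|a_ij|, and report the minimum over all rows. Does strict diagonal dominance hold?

row 1: |3| − (1+2+4) = -4
row 2: |5| − (3+1+4) = -3
row 3: |5| − (3+2+1) = -1
row 4: |8| − (2+2+3) = 1
minimum over rows = -4 → not strictly diagonally dominant

-4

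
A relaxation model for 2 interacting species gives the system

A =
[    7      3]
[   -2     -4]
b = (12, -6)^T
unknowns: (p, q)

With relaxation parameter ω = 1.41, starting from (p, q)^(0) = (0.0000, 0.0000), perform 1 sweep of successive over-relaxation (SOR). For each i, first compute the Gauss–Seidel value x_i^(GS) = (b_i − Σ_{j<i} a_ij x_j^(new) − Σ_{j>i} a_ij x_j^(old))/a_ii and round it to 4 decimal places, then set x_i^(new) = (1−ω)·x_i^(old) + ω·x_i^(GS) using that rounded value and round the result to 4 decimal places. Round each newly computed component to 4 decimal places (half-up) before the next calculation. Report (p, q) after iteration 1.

Iteration 1:
  p: GS value = (12 - (3)·0.0000) / (7) = 1.7143;  p ← (1−ω)·0.0000 + ω·1.7143 = 2.4172
  q: GS value = (-6 - (-2)·2.4172) / (-4) = 0.2914;  q ← (1−ω)·0.0000 + ω·0.2914 = 0.4109

(2.4172, 0.4109)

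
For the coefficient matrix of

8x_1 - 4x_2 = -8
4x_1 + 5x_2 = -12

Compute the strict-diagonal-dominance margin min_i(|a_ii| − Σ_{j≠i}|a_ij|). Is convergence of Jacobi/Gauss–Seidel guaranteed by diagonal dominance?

1

row 1: |8| − (4) = 4
row 2: |5| − (4) = 1
minimum over rows = 1 → strictly diagonally dominant (convergence guaranteed)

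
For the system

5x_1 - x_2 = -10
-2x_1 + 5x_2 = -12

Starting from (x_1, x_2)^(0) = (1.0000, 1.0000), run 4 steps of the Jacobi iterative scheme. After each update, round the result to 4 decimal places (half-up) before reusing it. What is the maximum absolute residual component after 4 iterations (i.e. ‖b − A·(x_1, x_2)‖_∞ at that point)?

0.0960

Iteration 1:
  x_1 = (-10 - (-1)·1.0000) / (5) = -1.8000
  x_2 = (-12 - (-2)·1.0000) / (5) = -2.0000
Iteration 2:
  x_1 = (-10 - (-1)·-2.0000) / (5) = -2.4000
  x_2 = (-12 - (-2)·-1.8000) / (5) = -3.1200
Iteration 3:
  x_1 = (-10 - (-1)·-3.1200) / (5) = -2.6240
  x_2 = (-12 - (-2)·-2.4000) / (5) = -3.3600
Iteration 4:
  x_1 = (-10 - (-1)·-3.3600) / (5) = -2.6720
  x_2 = (-12 - (-2)·-2.6240) / (5) = -3.4496
Residual b − A·x = (-0.0896, -0.0960); ∞-norm = 0.0960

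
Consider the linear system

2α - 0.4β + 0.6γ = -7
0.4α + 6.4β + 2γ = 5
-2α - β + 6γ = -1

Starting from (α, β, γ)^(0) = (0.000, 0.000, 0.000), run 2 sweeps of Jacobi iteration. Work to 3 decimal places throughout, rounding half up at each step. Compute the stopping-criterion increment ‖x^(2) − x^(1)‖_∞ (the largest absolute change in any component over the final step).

1.036

Iteration 1:
  α = (-7 - (-0.4)·0.000 - (0.6)·0.000) / (2) = -3.500
  β = (5 - (0.4)·0.000 - (2)·0.000) / (6.4) = 0.781
  γ = (-1 - (-2)·0.000 - (-1)·0.000) / (6) = -0.167
Iteration 2:
  α = (-7 - (-0.4)·0.781 - (0.6)·-0.167) / (2) = -3.294
  β = (5 - (0.4)·-3.500 - (2)·-0.167) / (6.4) = 1.052
  γ = (-1 - (-2)·-3.500 - (-1)·0.781) / (6) = -1.203
Change: (0.206, 0.271, -1.036) → max |·| = 1.036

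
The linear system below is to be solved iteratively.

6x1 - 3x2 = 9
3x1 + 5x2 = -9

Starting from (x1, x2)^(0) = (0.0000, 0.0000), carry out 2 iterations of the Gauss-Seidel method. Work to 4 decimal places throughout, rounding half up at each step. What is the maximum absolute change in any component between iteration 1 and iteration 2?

Iteration 1:
  x1 = (9 - (-3)·0.0000) / (6) = 1.5000
  x2 = (-9 - (3)·1.5000) / (5) = -2.7000
Iteration 2:
  x1 = (9 - (-3)·-2.7000) / (6) = 0.1500
  x2 = (-9 - (3)·0.1500) / (5) = -1.8900
Change: (-1.3500, 0.8100) → max |·| = 1.3500

1.3500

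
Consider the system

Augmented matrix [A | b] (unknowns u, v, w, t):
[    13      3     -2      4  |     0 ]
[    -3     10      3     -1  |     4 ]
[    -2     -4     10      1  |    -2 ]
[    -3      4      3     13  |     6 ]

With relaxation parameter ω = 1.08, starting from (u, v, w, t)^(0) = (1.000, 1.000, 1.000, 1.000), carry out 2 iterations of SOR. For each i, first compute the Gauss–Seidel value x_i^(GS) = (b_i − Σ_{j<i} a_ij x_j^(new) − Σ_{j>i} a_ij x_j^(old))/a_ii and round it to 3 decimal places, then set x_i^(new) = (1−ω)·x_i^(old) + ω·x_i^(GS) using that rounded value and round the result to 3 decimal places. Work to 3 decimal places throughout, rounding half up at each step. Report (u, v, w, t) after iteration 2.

(-0.185, 0.590, -0.006, 0.223)

Iteration 1:
  u: GS value = (0 - (3)·1.000 - (-2)·1.000 - (4)·1.000) / (13) = -0.385;  u ← (1−ω)·1.000 + ω·-0.385 = -0.496
  v: GS value = (4 - (-3)·-0.496 - (3)·1.000 - (-1)·1.000) / (10) = 0.051;  v ← (1−ω)·1.000 + ω·0.051 = -0.025
  w: GS value = (-2 - (-2)·-0.496 - (-4)·-0.025 - (1)·1.000) / (10) = -0.409;  w ← (1−ω)·1.000 + ω·-0.409 = -0.522
  t: GS value = (6 - (-3)·-0.496 - (4)·-0.025 - (3)·-0.522) / (13) = 0.475;  t ← (1−ω)·1.000 + ω·0.475 = 0.433
Iteration 2:
  u: GS value = (0 - (3)·-0.025 - (-2)·-0.522 - (4)·0.433) / (13) = -0.208;  u ← (1−ω)·-0.496 + ω·-0.208 = -0.185
  v: GS value = (4 - (-3)·-0.185 - (3)·-0.522 - (-1)·0.433) / (10) = 0.544;  v ← (1−ω)·-0.025 + ω·0.544 = 0.590
  w: GS value = (-2 - (-2)·-0.185 - (-4)·0.590 - (1)·0.433) / (10) = -0.044;  w ← (1−ω)·-0.522 + ω·-0.044 = -0.006
  t: GS value = (6 - (-3)·-0.185 - (4)·0.590 - (3)·-0.006) / (13) = 0.239;  t ← (1−ω)·0.433 + ω·0.239 = 0.223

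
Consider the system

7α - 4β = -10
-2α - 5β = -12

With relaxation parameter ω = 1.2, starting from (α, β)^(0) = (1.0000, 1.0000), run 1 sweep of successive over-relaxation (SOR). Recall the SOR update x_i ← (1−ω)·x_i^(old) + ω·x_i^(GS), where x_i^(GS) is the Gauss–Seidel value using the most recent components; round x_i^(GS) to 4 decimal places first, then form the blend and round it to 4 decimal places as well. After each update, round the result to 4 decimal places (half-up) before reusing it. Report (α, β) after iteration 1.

Iteration 1:
  α: GS value = (-10 - (-4)·1.0000) / (7) = -0.8571;  α ← (1−ω)·1.0000 + ω·-0.8571 = -1.2285
  β: GS value = (-12 - (-2)·-1.2285) / (-5) = 2.8914;  β ← (1−ω)·1.0000 + ω·2.8914 = 3.2697

(-1.2285, 3.2697)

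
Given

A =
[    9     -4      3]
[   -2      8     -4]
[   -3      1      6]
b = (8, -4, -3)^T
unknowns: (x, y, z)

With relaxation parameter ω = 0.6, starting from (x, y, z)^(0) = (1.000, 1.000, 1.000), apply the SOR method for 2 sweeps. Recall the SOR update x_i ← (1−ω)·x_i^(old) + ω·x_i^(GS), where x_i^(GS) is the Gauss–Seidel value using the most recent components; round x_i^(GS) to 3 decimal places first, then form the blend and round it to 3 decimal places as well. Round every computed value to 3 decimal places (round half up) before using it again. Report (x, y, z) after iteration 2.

Iteration 1:
  x: GS value = (8 - (-4)·1.000 - (3)·1.000) / (9) = 1.000;  x ← (1−ω)·1.000 + ω·1.000 = 1.000
  y: GS value = (-4 - (-2)·1.000 - (-4)·1.000) / (8) = 0.250;  y ← (1−ω)·1.000 + ω·0.250 = 0.550
  z: GS value = (-3 - (-3)·1.000 - (1)·0.550) / (6) = -0.092;  z ← (1−ω)·1.000 + ω·-0.092 = 0.345
Iteration 2:
  x: GS value = (8 - (-4)·0.550 - (3)·0.345) / (9) = 1.018;  x ← (1−ω)·1.000 + ω·1.018 = 1.011
  y: GS value = (-4 - (-2)·1.011 - (-4)·0.345) / (8) = -0.075;  y ← (1−ω)·0.550 + ω·-0.075 = 0.175
  z: GS value = (-3 - (-3)·1.011 - (1)·0.175) / (6) = -0.024;  z ← (1−ω)·0.345 + ω·-0.024 = 0.124

(1.011, 0.175, 0.124)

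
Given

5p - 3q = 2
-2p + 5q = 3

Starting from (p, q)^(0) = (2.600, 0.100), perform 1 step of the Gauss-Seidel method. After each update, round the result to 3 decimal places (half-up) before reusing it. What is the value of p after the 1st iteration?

Iteration 1:
  p = (2 - (-3)·0.100) / (5) = 0.460
  q = (3 - (-2)·0.460) / (5) = 0.784

0.460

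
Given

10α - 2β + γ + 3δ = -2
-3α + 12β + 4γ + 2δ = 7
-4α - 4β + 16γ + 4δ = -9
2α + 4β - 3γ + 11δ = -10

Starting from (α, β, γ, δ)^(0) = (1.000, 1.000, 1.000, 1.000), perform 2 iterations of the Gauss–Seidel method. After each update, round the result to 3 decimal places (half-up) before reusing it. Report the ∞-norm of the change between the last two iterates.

Iteration 1:
  α = (-2 - (-2)·1.000 - (1)·1.000 - (3)·1.000) / (10) = -0.400
  β = (7 - (-3)·-0.400 - (4)·1.000 - (2)·1.000) / (12) = -0.017
  γ = (-9 - (-4)·-0.400 - (-4)·-0.017 - (4)·1.000) / (16) = -0.917
  δ = (-10 - (2)·-0.400 - (4)·-0.017 - (-3)·-0.917) / (11) = -1.080
Iteration 2:
  α = (-2 - (-2)·-0.017 - (1)·-0.917 - (3)·-1.080) / (10) = 0.212
  β = (7 - (-3)·0.212 - (4)·-0.917 - (2)·-1.080) / (12) = 1.122
  γ = (-9 - (-4)·0.212 - (-4)·1.122 - (4)·-1.080) / (16) = 0.041
  δ = (-10 - (2)·0.212 - (4)·1.122 - (-3)·0.041) / (11) = -1.344
Change: (0.612, 1.139, 0.958, -0.264) → max |·| = 1.139

1.139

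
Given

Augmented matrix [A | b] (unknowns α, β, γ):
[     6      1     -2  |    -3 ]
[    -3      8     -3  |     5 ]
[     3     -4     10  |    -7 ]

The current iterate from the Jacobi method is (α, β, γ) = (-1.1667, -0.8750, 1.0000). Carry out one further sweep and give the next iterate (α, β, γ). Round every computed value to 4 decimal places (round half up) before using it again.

One sweep:
  α = (-3 - (1)·-0.8750 - (-2)·1.0000) / (6) = -0.0208
  β = (5 - (-3)·-1.1667 - (-3)·1.0000) / (8) = 0.5625
  γ = (-7 - (3)·-1.1667 - (-4)·-0.8750) / (10) = -0.7000

(-0.0208, 0.5625, -0.7000)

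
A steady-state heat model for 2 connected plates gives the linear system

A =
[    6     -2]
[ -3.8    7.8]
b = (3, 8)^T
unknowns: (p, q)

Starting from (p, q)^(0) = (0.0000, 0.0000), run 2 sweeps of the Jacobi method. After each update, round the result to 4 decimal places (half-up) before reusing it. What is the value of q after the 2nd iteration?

Iteration 1:
  p = (3 - (-2)·0.0000) / (6) = 0.5000
  q = (8 - (-3.8)·0.0000) / (7.8) = 1.0256
Iteration 2:
  p = (3 - (-2)·1.0256) / (6) = 0.8419
  q = (8 - (-3.8)·0.5000) / (7.8) = 1.2692

1.2692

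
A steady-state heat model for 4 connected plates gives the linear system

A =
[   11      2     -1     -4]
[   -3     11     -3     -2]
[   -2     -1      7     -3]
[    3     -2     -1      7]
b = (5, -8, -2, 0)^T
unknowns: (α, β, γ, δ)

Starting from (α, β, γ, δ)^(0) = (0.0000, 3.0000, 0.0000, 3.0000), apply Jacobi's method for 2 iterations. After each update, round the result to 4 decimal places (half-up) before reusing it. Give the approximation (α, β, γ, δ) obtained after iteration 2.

Iteration 1:
  α = (5 - (2)·3.0000 - (-1)·0.0000 - (-4)·3.0000) / (11) = 1.0000
  β = (-8 - (-3)·0.0000 - (-3)·0.0000 - (-2)·3.0000) / (11) = -0.1818
  γ = (-2 - (-2)·0.0000 - (-1)·3.0000 - (-3)·3.0000) / (7) = 1.4286
  δ = (0 - (3)·0.0000 - (-2)·3.0000 - (-1)·0.0000) / (7) = 0.8571
Iteration 2:
  α = (5 - (2)·-0.1818 - (-1)·1.4286 - (-4)·0.8571) / (11) = 0.9291
  β = (-8 - (-3)·1.0000 - (-3)·1.4286 - (-2)·0.8571) / (11) = 0.0909
  γ = (-2 - (-2)·1.0000 - (-1)·-0.1818 - (-3)·0.8571) / (7) = 0.3414
  δ = (0 - (3)·1.0000 - (-2)·-0.1818 - (-1)·1.4286) / (7) = -0.2764

(0.9291, 0.0909, 0.3414, -0.2764)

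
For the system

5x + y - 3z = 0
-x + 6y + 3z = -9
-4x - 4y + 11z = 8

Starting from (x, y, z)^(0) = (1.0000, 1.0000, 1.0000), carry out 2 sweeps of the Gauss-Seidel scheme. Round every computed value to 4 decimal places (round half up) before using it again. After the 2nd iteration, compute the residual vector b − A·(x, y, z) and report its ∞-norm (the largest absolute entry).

0.5657

Iteration 1:
  x = (0 - (1)·1.0000 - (-3)·1.0000) / (5) = 0.4000
  y = (-9 - (-1)·0.4000 - (3)·1.0000) / (6) = -1.9333
  z = (8 - (-4)·0.4000 - (-4)·-1.9333) / (11) = 0.1697
Iteration 2:
  x = (0 - (1)·-1.9333 - (-3)·0.1697) / (5) = 0.4885
  y = (-9 - (-1)·0.4885 - (3)·0.1697) / (6) = -1.5034
  z = (8 - (-4)·0.4885 - (-4)·-1.5034) / (11) = 0.3582
Residual b − A·x = (0.1355, -0.5657, 0.0002); ∞-norm = 0.5657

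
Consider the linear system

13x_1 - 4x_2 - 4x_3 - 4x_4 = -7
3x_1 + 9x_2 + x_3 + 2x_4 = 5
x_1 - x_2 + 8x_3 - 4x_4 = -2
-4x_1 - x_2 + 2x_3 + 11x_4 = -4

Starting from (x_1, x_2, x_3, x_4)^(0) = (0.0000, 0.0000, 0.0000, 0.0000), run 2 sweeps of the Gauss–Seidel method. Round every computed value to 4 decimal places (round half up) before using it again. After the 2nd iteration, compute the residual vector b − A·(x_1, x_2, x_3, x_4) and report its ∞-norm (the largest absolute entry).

0.2800

Iteration 1:
  x_1 = (-7 - (-4)·0.0000 - (-4)·0.0000 - (-4)·0.0000) / (13) = -0.5385
  x_2 = (5 - (3)·-0.5385 - (1)·0.0000 - (2)·0.0000) / (9) = 0.7351
  x_3 = (-2 - (1)·-0.5385 - (-1)·0.7351 - (-4)·0.0000) / (8) = -0.0908
  x_4 = (-4 - (-4)·-0.5385 - (-1)·0.7351 - (2)·-0.0908) / (11) = -0.4761
Iteration 2:
  x_1 = (-7 - (-4)·0.7351 - (-4)·-0.0908 - (-4)·-0.4761) / (13) = -0.4867
  x_2 = (5 - (3)·-0.4867 - (1)·-0.0908 - (2)·-0.4761) / (9) = 0.8337
  x_3 = (-2 - (1)·-0.4867 - (-1)·0.8337 - (-4)·-0.4761) / (8) = -0.3230
  x_4 = (-4 - (-4)·-0.4867 - (-1)·0.8337 - (2)·-0.3230) / (11) = -0.4061
Residual b − A·x = (-0.2545, 0.0920, 0.2800, 0.0000); ∞-norm = 0.2800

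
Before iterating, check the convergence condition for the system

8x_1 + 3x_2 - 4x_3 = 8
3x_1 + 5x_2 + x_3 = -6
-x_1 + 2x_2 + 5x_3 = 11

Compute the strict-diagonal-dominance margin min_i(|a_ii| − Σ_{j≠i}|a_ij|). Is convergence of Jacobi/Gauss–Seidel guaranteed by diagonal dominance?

row 1: |8| − (3+4) = 1
row 2: |5| − (3+1) = 1
row 3: |5| − (1+2) = 2
minimum over rows = 1 → strictly diagonally dominant (convergence guaranteed)

1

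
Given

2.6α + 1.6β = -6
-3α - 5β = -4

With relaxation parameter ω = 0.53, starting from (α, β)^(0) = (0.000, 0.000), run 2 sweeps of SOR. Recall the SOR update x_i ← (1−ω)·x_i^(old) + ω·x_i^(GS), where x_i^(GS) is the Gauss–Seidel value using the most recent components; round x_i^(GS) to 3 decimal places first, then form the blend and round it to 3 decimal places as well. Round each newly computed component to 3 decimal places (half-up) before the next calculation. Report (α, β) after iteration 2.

(-2.063, 1.462)

Iteration 1:
  α: GS value = (-6 - (1.6)·0.000) / (2.6) = -2.308;  α ← (1−ω)·0.000 + ω·-2.308 = -1.223
  β: GS value = (-4 - (-3)·-1.223) / (-5) = 1.534;  β ← (1−ω)·0.000 + ω·1.534 = 0.813
Iteration 2:
  α: GS value = (-6 - (1.6)·0.813) / (2.6) = -2.808;  α ← (1−ω)·-1.223 + ω·-2.808 = -2.063
  β: GS value = (-4 - (-3)·-2.063) / (-5) = 2.038;  β ← (1−ω)·0.813 + ω·2.038 = 1.462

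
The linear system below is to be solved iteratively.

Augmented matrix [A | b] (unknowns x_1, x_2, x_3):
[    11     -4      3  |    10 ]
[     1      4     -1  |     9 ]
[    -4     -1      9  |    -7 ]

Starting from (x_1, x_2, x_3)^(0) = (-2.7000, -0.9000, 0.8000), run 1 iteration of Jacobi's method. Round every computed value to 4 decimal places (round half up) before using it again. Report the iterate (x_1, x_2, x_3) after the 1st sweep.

Iteration 1:
  x_1 = (10 - (-4)·-0.9000 - (3)·0.8000) / (11) = 0.3636
  x_2 = (9 - (1)·-2.7000 - (-1)·0.8000) / (4) = 3.1250
  x_3 = (-7 - (-4)·-2.7000 - (-1)·-0.9000) / (9) = -2.0778

(0.3636, 3.1250, -2.0778)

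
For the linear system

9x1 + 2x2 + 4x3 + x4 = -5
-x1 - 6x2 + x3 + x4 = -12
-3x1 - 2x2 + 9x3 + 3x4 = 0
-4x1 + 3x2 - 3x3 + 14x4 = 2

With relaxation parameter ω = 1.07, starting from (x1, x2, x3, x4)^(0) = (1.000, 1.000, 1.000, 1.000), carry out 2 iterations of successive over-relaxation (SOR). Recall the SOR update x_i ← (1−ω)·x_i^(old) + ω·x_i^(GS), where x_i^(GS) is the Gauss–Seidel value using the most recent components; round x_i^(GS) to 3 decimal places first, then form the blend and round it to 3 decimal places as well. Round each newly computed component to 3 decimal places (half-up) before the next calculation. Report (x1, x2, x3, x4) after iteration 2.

(-0.852, 1.856, 0.539, -0.335)

Iteration 1:
  x1: GS value = (-5 - (2)·1.000 - (4)·1.000 - (1)·1.000) / (9) = -1.333;  x1 ← (1−ω)·1.000 + ω·-1.333 = -1.496
  x2: GS value = (-12 - (-1)·-1.496 - (1)·1.000 - (1)·1.000) / (-6) = 2.583;  x2 ← (1−ω)·1.000 + ω·2.583 = 2.694
  x3: GS value = (0 - (-3)·-1.496 - (-2)·2.694 - (3)·1.000) / (9) = -0.233;  x3 ← (1−ω)·1.000 + ω·-0.233 = -0.319
  x4: GS value = (2 - (-4)·-1.496 - (3)·2.694 - (-3)·-0.319) / (14) = -0.930;  x4 ← (1−ω)·1.000 + ω·-0.930 = -1.065
Iteration 2:
  x1: GS value = (-5 - (2)·2.694 - (4)·-0.319 - (1)·-1.065) / (9) = -0.894;  x1 ← (1−ω)·-1.496 + ω·-0.894 = -0.852
  x2: GS value = (-12 - (-1)·-0.852 - (1)·-0.319 - (1)·-1.065) / (-6) = 1.911;  x2 ← (1−ω)·2.694 + ω·1.911 = 1.856
  x3: GS value = (0 - (-3)·-0.852 - (-2)·1.856 - (3)·-1.065) / (9) = 0.483;  x3 ← (1−ω)·-0.319 + ω·0.483 = 0.539
  x4: GS value = (2 - (-4)·-0.852 - (3)·1.856 - (-3)·0.539) / (14) = -0.383;  x4 ← (1−ω)·-1.065 + ω·-0.383 = -0.335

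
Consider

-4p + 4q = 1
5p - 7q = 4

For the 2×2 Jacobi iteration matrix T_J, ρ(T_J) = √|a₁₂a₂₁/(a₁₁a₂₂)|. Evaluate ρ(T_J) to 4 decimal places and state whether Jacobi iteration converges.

a₁₂a₂₁/(a₁₁a₂₂) = (4)·(5) / ((-4)·(-7)) = 0.714286
ρ = √|0.714286| = √0.714286 = 0.8452
ρ < 1, so Jacobi converges

0.8452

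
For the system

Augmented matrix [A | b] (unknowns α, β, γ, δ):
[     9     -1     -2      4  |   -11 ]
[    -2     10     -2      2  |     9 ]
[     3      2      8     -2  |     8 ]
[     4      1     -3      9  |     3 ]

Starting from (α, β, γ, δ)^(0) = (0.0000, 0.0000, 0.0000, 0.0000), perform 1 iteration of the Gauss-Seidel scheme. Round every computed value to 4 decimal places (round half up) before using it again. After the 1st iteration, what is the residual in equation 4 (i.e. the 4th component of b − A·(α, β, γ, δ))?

Iteration 1:
  α = (-11 - (-1)·0.0000 - (-2)·0.0000 - (4)·0.0000) / (9) = -1.2222
  β = (9 - (-2)·-1.2222 - (-2)·0.0000 - (2)·0.0000) / (10) = 0.6556
  γ = (8 - (3)·-1.2222 - (2)·0.6556 - (-2)·0.0000) / (8) = 1.2944
  δ = (3 - (4)·-1.2222 - (1)·0.6556 - (-3)·1.2944) / (9) = 1.2352
Residual b − A·x = (-1.6966, 0.1180, 2.4706, -0.0004)

-0.0004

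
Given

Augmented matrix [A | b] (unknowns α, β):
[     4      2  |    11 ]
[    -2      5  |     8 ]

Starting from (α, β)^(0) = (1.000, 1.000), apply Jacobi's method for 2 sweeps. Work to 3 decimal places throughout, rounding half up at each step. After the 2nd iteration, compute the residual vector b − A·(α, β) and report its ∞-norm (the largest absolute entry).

Iteration 1:
  α = (11 - (2)·1.000) / (4) = 2.250
  β = (8 - (-2)·1.000) / (5) = 2.000
Iteration 2:
  α = (11 - (2)·2.000) / (4) = 1.750
  β = (8 - (-2)·2.250) / (5) = 2.500
Residual b − A·x = (-1.000, -1.000); ∞-norm = 1.000

1.000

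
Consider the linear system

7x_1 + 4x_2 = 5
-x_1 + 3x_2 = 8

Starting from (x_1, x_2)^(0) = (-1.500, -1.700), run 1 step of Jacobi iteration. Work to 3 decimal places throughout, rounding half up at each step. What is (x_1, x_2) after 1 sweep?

(1.686, 2.167)

Iteration 1:
  x_1 = (5 - (4)·-1.700) / (7) = 1.686
  x_2 = (8 - (-1)·-1.500) / (3) = 2.167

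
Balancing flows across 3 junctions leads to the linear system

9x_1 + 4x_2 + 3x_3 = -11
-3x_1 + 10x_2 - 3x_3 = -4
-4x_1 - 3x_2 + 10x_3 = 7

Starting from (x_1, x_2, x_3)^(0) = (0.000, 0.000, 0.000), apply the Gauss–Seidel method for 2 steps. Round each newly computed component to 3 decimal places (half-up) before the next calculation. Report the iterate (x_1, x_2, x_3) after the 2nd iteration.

Iteration 1:
  x_1 = (-11 - (4)·0.000 - (3)·0.000) / (9) = -1.222
  x_2 = (-4 - (-3)·-1.222 - (-3)·0.000) / (10) = -0.767
  x_3 = (7 - (-4)·-1.222 - (-3)·-0.767) / (10) = -0.019
Iteration 2:
  x_1 = (-11 - (4)·-0.767 - (3)·-0.019) / (9) = -0.875
  x_2 = (-4 - (-3)·-0.875 - (-3)·-0.019) / (10) = -0.668
  x_3 = (7 - (-4)·-0.875 - (-3)·-0.668) / (10) = 0.150

(-0.875, -0.668, 0.150)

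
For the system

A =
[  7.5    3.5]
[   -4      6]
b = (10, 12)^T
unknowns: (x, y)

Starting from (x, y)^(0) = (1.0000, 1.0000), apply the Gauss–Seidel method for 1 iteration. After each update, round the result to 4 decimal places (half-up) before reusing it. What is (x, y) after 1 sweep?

(0.8667, 2.5778)

Iteration 1:
  x = (10 - (3.5)·1.0000) / (7.5) = 0.8667
  y = (12 - (-4)·0.8667) / (6) = 2.5778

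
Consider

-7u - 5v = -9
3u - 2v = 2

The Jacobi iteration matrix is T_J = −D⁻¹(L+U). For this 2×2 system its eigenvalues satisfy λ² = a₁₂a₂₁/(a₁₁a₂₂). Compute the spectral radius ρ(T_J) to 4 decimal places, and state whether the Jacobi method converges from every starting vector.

1.0351

a₁₂a₂₁/(a₁₁a₂₂) = (-5)·(3) / ((-7)·(-2)) = -1.071429
ρ = √|-1.071429| = √1.071429 = 1.0351
ρ > 1, so Jacobi diverges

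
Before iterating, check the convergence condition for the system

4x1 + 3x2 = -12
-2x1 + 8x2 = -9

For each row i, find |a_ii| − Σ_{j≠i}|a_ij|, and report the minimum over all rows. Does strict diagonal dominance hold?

1

row 1: |4| − (3) = 1
row 2: |8| − (2) = 6
minimum over rows = 1 → strictly diagonally dominant (convergence guaranteed)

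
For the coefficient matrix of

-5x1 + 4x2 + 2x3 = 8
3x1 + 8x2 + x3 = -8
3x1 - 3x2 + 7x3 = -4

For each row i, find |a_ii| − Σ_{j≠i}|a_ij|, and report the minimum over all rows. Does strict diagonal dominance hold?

row 1: |-5| − (4+2) = -1
row 2: |8| − (3+1) = 4
row 3: |7| − (3+3) = 1
minimum over rows = -1 → not strictly diagonally dominant

-1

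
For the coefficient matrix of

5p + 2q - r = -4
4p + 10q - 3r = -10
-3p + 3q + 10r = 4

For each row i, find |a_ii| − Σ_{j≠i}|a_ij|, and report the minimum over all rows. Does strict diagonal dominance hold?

row 1: |5| − (2+1) = 2
row 2: |10| − (4+3) = 3
row 3: |10| − (3+3) = 4
minimum over rows = 2 → strictly diagonally dominant (convergence guaranteed)

2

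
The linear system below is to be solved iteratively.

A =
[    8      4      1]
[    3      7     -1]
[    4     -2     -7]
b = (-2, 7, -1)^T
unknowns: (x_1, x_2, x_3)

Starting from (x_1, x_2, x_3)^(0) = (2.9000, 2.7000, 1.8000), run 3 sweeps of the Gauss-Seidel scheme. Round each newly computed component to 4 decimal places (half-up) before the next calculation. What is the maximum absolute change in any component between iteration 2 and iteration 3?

Iteration 1:
  x_1 = (-2 - (4)·2.7000 - (1)·1.8000) / (8) = -1.8250
  x_2 = (7 - (3)·-1.8250 - (-1)·1.8000) / (7) = 2.0393
  x_3 = (-1 - (4)·-1.8250 - (-2)·2.0393) / (-7) = -1.4827
Iteration 2:
  x_1 = (-2 - (4)·2.0393 - (1)·-1.4827) / (8) = -1.0843
  x_2 = (7 - (3)·-1.0843 - (-1)·-1.4827) / (7) = 1.2529
  x_3 = (-1 - (4)·-1.0843 - (-2)·1.2529) / (-7) = -0.8347
Iteration 3:
  x_1 = (-2 - (4)·1.2529 - (1)·-0.8347) / (8) = -0.7721
  x_2 = (7 - (3)·-0.7721 - (-1)·-0.8347) / (7) = 1.2117
  x_3 = (-1 - (4)·-0.7721 - (-2)·1.2117) / (-7) = -0.6445
Change: (0.3122, -0.0412, 0.1902) → max |·| = 0.3122

0.3122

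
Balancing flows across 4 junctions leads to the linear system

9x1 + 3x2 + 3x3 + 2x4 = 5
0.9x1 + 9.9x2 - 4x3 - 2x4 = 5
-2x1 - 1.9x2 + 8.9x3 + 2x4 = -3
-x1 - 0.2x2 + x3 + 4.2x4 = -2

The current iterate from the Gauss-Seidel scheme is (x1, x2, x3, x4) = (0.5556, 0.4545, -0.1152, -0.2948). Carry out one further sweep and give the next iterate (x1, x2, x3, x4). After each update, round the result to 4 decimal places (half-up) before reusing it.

One sweep:
  x1 = (5 - (3)·0.4545 - (3)·-0.1152 - (2)·-0.2948) / (9) = 0.5080
  x2 = (5 - (0.9)·0.5080 - (-4)·-0.1152 - (-2)·-0.2948) / (9.9) = 0.3528
  x3 = (-3 - (-2)·0.5080 - (-1.9)·0.3528 - (2)·-0.2948) / (8.9) = -0.0814
  x4 = (-2 - (-1)·0.5080 - (-0.2)·0.3528 - (1)·-0.0814) / (4.2) = -0.3191

(0.5080, 0.3528, -0.0814, -0.3191)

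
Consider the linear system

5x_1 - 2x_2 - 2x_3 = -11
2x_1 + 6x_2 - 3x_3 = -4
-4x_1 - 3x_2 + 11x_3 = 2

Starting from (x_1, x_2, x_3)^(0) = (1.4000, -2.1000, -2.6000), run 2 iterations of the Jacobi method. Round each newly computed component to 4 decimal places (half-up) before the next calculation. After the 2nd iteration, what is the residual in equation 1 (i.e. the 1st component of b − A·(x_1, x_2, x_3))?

2.2040

Iteration 1:
  x_1 = (-11 - (-2)·-2.1000 - (-2)·-2.6000) / (5) = -4.0800
  x_2 = (-4 - (2)·1.4000 - (-3)·-2.6000) / (6) = -2.4333
  x_3 = (2 - (-4)·1.4000 - (-3)·-2.1000) / (11) = 0.1182
Iteration 2:
  x_1 = (-11 - (-2)·-2.4333 - (-2)·0.1182) / (5) = -3.1260
  x_2 = (-4 - (2)·-4.0800 - (-3)·0.1182) / (6) = 0.7524
  x_3 = (2 - (-4)·-4.0800 - (-3)·-2.4333) / (11) = -1.9654
Residual b − A·x = (2.2040, -8.1586, 13.3726)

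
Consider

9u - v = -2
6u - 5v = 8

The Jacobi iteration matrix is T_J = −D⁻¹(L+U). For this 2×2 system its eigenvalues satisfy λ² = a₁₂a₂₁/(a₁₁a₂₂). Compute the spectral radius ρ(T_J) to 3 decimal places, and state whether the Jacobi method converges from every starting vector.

0.365

a₁₂a₂₁/(a₁₁a₂₂) = (-1)·(6) / ((9)·(-5)) = 0.133333
ρ = √|0.133333| = √0.133333 = 0.365
ρ < 1, so Jacobi converges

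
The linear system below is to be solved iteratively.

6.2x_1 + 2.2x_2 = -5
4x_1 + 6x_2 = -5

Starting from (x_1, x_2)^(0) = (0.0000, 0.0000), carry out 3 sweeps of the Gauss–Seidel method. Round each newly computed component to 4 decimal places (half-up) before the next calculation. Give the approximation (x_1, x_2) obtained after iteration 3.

(-0.6767, -0.3822)

Iteration 1:
  x_1 = (-5 - (2.2)·0.0000) / (6.2) = -0.8065
  x_2 = (-5 - (4)·-0.8065) / (6) = -0.2957
Iteration 2:
  x_1 = (-5 - (2.2)·-0.2957) / (6.2) = -0.7015
  x_2 = (-5 - (4)·-0.7015) / (6) = -0.3657
Iteration 3:
  x_1 = (-5 - (2.2)·-0.3657) / (6.2) = -0.6767
  x_2 = (-5 - (4)·-0.6767) / (6) = -0.3822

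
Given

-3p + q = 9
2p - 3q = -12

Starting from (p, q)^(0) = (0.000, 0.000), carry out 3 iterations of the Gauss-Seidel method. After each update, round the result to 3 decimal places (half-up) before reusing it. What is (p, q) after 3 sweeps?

Iteration 1:
  p = (9 - (1)·0.000) / (-3) = -3.000
  q = (-12 - (2)·-3.000) / (-3) = 2.000
Iteration 2:
  p = (9 - (1)·2.000) / (-3) = -2.333
  q = (-12 - (2)·-2.333) / (-3) = 2.445
Iteration 3:
  p = (9 - (1)·2.445) / (-3) = -2.185
  q = (-12 - (2)·-2.185) / (-3) = 2.543

(-2.185, 2.543)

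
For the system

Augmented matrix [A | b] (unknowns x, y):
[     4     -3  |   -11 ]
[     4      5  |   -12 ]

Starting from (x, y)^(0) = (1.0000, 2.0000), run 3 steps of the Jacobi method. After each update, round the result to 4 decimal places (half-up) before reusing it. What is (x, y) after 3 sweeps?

(-3.8000, 1.7200)

Iteration 1:
  x = (-11 - (-3)·2.0000) / (4) = -1.2500
  y = (-12 - (4)·1.0000) / (5) = -3.2000
Iteration 2:
  x = (-11 - (-3)·-3.2000) / (4) = -5.1500
  y = (-12 - (4)·-1.2500) / (5) = -1.4000
Iteration 3:
  x = (-11 - (-3)·-1.4000) / (4) = -3.8000
  y = (-12 - (4)·-5.1500) / (5) = 1.7200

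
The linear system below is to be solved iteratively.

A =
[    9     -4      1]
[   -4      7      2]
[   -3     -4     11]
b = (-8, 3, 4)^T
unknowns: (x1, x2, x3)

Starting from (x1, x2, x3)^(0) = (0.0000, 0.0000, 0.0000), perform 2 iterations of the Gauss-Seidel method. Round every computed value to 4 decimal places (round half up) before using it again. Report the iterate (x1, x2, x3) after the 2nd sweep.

(-0.9344, -0.1317, 0.0609)

Iteration 1:
  x1 = (-8 - (-4)·0.0000 - (1)·0.0000) / (9) = -0.8889
  x2 = (3 - (-4)·-0.8889 - (2)·0.0000) / (7) = -0.0794
  x3 = (4 - (-3)·-0.8889 - (-4)·-0.0794) / (11) = 0.0923
Iteration 2:
  x1 = (-8 - (-4)·-0.0794 - (1)·0.0923) / (9) = -0.9344
  x2 = (3 - (-4)·-0.9344 - (2)·0.0923) / (7) = -0.1317
  x3 = (4 - (-3)·-0.9344 - (-4)·-0.1317) / (11) = 0.0609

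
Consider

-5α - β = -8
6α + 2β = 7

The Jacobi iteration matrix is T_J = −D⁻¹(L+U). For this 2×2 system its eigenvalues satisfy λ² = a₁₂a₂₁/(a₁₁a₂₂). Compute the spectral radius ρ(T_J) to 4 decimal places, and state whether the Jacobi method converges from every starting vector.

0.7746

a₁₂a₂₁/(a₁₁a₂₂) = (-1)·(6) / ((-5)·(2)) = 0.600000
ρ = √|0.600000| = √0.600000 = 0.7746
ρ < 1, so Jacobi converges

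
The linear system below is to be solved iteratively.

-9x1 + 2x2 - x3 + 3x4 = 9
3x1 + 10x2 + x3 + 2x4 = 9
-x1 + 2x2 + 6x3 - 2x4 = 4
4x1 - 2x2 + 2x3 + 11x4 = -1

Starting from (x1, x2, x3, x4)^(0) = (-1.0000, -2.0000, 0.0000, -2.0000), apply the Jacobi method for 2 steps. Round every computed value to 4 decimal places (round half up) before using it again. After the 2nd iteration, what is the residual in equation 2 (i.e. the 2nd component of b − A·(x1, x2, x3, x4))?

-5.3289

Iteration 1:
  x1 = (9 - (2)·-2.0000 - (-1)·0.0000 - (3)·-2.0000) / (-9) = -2.1111
  x2 = (9 - (3)·-1.0000 - (1)·0.0000 - (2)·-2.0000) / (10) = 1.6000
  x3 = (4 - (-1)·-1.0000 - (2)·-2.0000 - (-2)·-2.0000) / (6) = 0.5000
  x4 = (-1 - (4)·-1.0000 - (-2)·-2.0000 - (2)·0.0000) / (11) = -0.0909
Iteration 2:
  x1 = (9 - (2)·1.6000 - (-1)·0.5000 - (3)·-0.0909) / (-9) = -0.7303
  x2 = (9 - (3)·-2.1111 - (1)·0.5000 - (2)·-0.0909) / (10) = 1.5015
  x3 = (4 - (-1)·-2.1111 - (2)·1.6000 - (-2)·-0.0909) / (6) = -0.2488
  x4 = (-1 - (4)·-2.1111 - (-2)·1.6000 - (2)·0.5000) / (11) = 0.8768
Residual b − A·x = (-3.4549, -5.3289, 3.5131, -4.2230)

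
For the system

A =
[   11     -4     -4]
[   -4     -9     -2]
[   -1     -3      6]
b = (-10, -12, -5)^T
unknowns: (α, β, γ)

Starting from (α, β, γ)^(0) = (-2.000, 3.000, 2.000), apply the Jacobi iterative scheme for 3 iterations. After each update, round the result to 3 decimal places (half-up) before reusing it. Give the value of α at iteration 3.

Iteration 1:
  α = (-10 - (-4)·3.000 - (-4)·2.000) / (11) = 0.909
  β = (-12 - (-4)·-2.000 - (-2)·2.000) / (-9) = 1.778
  γ = (-5 - (-1)·-2.000 - (-3)·3.000) / (6) = 0.333
Iteration 2:
  α = (-10 - (-4)·1.778 - (-4)·0.333) / (11) = -0.141
  β = (-12 - (-4)·0.909 - (-2)·0.333) / (-9) = 0.855
  γ = (-5 - (-1)·0.909 - (-3)·1.778) / (6) = 0.207
Iteration 3:
  α = (-10 - (-4)·0.855 - (-4)·0.207) / (11) = -0.523
  β = (-12 - (-4)·-0.141 - (-2)·0.207) / (-9) = 1.350
  γ = (-5 - (-1)·-0.141 - (-3)·0.855) / (6) = -0.429

-0.523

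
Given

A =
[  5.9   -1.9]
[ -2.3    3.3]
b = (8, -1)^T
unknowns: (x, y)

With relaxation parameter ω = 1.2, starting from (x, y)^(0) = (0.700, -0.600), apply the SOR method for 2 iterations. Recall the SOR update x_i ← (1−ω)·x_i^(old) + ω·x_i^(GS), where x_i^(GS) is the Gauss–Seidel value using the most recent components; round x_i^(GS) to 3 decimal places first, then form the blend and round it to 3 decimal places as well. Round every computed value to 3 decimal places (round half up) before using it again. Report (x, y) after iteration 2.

(1.687, 0.886)

Iteration 1:
  x: GS value = (8 - (-1.9)·-0.600) / (5.9) = 1.163;  x ← (1−ω)·0.700 + ω·1.163 = 1.256
  y: GS value = (-1 - (-2.3)·1.256) / (3.3) = 0.572;  y ← (1−ω)·-0.600 + ω·0.572 = 0.806
Iteration 2:
  x: GS value = (8 - (-1.9)·0.806) / (5.9) = 1.615;  x ← (1−ω)·1.256 + ω·1.615 = 1.687
  y: GS value = (-1 - (-2.3)·1.687) / (3.3) = 0.873;  y ← (1−ω)·0.806 + ω·0.873 = 0.886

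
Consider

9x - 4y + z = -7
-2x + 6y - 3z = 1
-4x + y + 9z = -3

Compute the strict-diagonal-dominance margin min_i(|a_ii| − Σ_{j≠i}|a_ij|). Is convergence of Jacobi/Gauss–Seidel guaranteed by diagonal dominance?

row 1: |9| − (4+1) = 4
row 2: |6| − (2+3) = 1
row 3: |9| − (4+1) = 4
minimum over rows = 1 → strictly diagonally dominant (convergence guaranteed)

1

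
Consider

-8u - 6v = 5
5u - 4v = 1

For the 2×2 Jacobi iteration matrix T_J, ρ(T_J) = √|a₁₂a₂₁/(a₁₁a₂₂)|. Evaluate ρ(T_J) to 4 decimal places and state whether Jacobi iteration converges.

a₁₂a₂₁/(a₁₁a₂₂) = (-6)·(5) / ((-8)·(-4)) = -0.937500
ρ = √|-0.937500| = √0.937500 = 0.9682
ρ < 1, so Jacobi converges

0.9682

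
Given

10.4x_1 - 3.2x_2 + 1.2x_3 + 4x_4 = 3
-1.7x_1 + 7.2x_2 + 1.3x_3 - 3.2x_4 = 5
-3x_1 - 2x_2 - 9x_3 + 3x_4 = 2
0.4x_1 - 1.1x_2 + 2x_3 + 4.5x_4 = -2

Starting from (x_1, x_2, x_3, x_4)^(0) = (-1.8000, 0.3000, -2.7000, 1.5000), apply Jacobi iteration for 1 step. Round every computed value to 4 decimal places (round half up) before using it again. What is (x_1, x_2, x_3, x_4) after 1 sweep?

Iteration 1:
  x_1 = (3 - (-3.2)·0.3000 - (1.2)·-2.7000 - (4)·1.5000) / (10.4) = 0.1154
  x_2 = (5 - (-1.7)·-1.8000 - (1.3)·-2.7000 - (-3.2)·1.5000) / (7.2) = 1.4236
  x_3 = (2 - (-3)·-1.8000 - (-2)·0.3000 - (3)·1.5000) / (-9) = 0.8111
  x_4 = (-2 - (0.4)·-1.8000 - (-1.1)·0.3000 - (2)·-2.7000) / (4.5) = 0.9889

(0.1154, 1.4236, 0.8111, 0.9889)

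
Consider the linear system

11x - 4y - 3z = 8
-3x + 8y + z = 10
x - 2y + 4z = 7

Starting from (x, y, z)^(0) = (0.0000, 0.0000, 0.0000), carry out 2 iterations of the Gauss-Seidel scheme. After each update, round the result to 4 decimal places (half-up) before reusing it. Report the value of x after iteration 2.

1.9163

Iteration 1:
  x = (8 - (-4)·0.0000 - (-3)·0.0000) / (11) = 0.7273
  y = (10 - (-3)·0.7273 - (1)·0.0000) / (8) = 1.5227
  z = (7 - (1)·0.7273 - (-2)·1.5227) / (4) = 2.3295
Iteration 2:
  x = (8 - (-4)·1.5227 - (-3)·2.3295) / (11) = 1.9163
  y = (10 - (-3)·1.9163 - (1)·2.3295) / (8) = 1.6774
  z = (7 - (1)·1.9163 - (-2)·1.6774) / (4) = 2.1096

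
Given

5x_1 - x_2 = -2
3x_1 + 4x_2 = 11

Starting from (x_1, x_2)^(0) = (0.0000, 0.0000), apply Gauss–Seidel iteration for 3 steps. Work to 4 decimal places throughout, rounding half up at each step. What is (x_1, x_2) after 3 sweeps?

(0.1185, 2.6611)

Iteration 1:
  x_1 = (-2 - (-1)·0.0000) / (5) = -0.4000
  x_2 = (11 - (3)·-0.4000) / (4) = 3.0500
Iteration 2:
  x_1 = (-2 - (-1)·3.0500) / (5) = 0.2100
  x_2 = (11 - (3)·0.2100) / (4) = 2.5925
Iteration 3:
  x_1 = (-2 - (-1)·2.5925) / (5) = 0.1185
  x_2 = (11 - (3)·0.1185) / (4) = 2.6611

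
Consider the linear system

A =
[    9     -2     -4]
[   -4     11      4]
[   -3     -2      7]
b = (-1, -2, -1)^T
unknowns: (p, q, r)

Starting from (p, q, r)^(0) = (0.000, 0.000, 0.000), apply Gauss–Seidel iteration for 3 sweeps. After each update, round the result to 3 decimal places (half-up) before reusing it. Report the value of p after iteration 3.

Iteration 1:
  p = (-1 - (-2)·0.000 - (-4)·0.000) / (9) = -0.111
  q = (-2 - (-4)·-0.111 - (4)·0.000) / (11) = -0.222
  r = (-1 - (-3)·-0.111 - (-2)·-0.222) / (7) = -0.254
Iteration 2:
  p = (-1 - (-2)·-0.222 - (-4)·-0.254) / (9) = -0.273
  q = (-2 - (-4)·-0.273 - (4)·-0.254) / (11) = -0.189
  r = (-1 - (-3)·-0.273 - (-2)·-0.189) / (7) = -0.314
Iteration 3:
  p = (-1 - (-2)·-0.189 - (-4)·-0.314) / (9) = -0.293
  q = (-2 - (-4)·-0.293 - (4)·-0.314) / (11) = -0.174
  r = (-1 - (-3)·-0.293 - (-2)·-0.174) / (7) = -0.318

-0.293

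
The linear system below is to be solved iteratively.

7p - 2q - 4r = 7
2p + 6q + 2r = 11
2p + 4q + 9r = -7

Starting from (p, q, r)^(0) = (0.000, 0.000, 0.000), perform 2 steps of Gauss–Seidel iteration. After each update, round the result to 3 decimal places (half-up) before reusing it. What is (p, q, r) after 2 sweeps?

(0.476, 2.230, -1.875)

Iteration 1:
  p = (7 - (-2)·0.000 - (-4)·0.000) / (7) = 1.000
  q = (11 - (2)·1.000 - (2)·0.000) / (6) = 1.500
  r = (-7 - (2)·1.000 - (4)·1.500) / (9) = -1.667
Iteration 2:
  p = (7 - (-2)·1.500 - (-4)·-1.667) / (7) = 0.476
  q = (11 - (2)·0.476 - (2)·-1.667) / (6) = 2.230
  r = (-7 - (2)·0.476 - (4)·2.230) / (9) = -1.875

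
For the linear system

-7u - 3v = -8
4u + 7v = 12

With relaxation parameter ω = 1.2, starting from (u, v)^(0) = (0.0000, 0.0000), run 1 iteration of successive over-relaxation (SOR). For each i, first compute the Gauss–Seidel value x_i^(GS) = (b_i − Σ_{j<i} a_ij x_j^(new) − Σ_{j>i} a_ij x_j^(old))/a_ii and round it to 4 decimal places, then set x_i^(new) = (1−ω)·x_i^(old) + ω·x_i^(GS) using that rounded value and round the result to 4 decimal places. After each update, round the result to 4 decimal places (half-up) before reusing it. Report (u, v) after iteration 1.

Iteration 1:
  u: GS value = (-8 - (-3)·0.0000) / (-7) = 1.1429;  u ← (1−ω)·0.0000 + ω·1.1429 = 1.3715
  v: GS value = (12 - (4)·1.3715) / (7) = 0.9306;  v ← (1−ω)·0.0000 + ω·0.9306 = 1.1167

(1.3715, 1.1167)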